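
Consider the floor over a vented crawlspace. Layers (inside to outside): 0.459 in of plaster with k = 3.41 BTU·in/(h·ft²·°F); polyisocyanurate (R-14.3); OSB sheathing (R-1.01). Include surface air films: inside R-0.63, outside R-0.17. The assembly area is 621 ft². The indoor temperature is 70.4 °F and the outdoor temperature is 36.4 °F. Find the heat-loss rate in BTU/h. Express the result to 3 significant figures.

0.459/3.41 = 0.1346
R_total = 0.63 + 0.1346 + 14.3 + 1.01 + 0.17 = 16.24 ft²·°F·h/BTU
Q = A·ΔT/R = 621 × (70.4 − 36.4) / 16.24 = 1300 BTU/h

1300 BTU/h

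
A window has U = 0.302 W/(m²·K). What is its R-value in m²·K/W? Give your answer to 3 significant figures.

R = 1/U = 1/0.302 = 3.311

3.31 m²·K/W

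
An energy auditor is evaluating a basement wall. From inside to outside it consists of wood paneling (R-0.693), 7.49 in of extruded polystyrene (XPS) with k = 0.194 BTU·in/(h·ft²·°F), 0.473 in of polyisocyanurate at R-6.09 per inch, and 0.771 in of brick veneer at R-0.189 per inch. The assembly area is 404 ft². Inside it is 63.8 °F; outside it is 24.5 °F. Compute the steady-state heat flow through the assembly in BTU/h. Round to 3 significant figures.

375 BTU/h

7.49/0.194 = 38.61
0.473 × 6.09 = 2.881
0.771 × 0.189 = 0.1457
R_total = 0.693 + 38.61 + 2.881 + 0.1457 = 42.33 ft²·°F·h/BTU
Q = A·ΔT/R = 404 × (63.8 − 24.5) / 42.33 = 375.1 BTU/h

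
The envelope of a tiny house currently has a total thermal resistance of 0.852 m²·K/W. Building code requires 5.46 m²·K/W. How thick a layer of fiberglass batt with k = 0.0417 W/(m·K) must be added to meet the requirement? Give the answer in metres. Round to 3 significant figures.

0.192 m

ΔR = 5.46 − 0.852 = 4.608 m²·K/W
L = ΔR × k = 4.608 × 0.0417 = 0.1922 m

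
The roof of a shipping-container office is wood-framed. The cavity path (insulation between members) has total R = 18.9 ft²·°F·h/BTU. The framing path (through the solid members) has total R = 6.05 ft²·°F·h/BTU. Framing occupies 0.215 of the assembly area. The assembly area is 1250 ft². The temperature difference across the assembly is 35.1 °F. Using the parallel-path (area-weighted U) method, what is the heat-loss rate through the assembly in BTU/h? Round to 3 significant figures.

U_eff = 0.785/18.9 + 0.215/6.05 = 0.04153 + 0.03554 = 0.07707
R_eff = 1/U_eff = 12.97 ft²·°F·h/BTU
Q = 1250 × 35.1 / 12.97 = 3382 BTU/h

3380 BTU/h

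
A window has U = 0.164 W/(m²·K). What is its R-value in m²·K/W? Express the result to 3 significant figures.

R = 1/U = 1/0.164 = 6.098

6.10 m²·K/W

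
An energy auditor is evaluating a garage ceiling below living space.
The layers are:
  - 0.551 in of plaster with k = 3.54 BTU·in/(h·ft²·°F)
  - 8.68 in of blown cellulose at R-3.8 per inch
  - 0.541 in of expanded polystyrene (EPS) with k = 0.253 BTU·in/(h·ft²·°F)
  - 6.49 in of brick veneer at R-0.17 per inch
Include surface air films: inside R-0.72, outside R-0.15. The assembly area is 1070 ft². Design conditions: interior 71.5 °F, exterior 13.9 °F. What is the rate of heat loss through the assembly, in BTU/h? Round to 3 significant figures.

1650 BTU/h

0.551/3.54 = 0.1556
8.68 × 3.8 = 32.98
0.541/0.253 = 2.138
6.49 × 0.17 = 1.103
R_total = 0.72 + 0.1556 + 32.98 + 2.138 + 1.103 + 0.15 = 37.25 ft²·°F·h/BTU
Q = A·ΔT/R = 1070 × (71.5 − 13.9) / 37.25 = 1654 BTU/h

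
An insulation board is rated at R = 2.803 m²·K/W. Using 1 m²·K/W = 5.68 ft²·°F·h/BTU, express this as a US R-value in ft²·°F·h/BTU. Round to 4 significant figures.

R_US = 2.803 × 5.68 = 15.921

15.92 ft²·°F·h/BTU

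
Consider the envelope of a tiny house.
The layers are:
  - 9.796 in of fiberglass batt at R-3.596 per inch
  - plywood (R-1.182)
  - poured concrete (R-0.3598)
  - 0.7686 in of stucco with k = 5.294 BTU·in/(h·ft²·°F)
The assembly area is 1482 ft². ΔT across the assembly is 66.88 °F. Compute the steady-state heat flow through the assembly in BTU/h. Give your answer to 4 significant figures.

9.796 × 3.596 = 35.226
0.7686/5.294 = 0.14518
R_total = 35.226 + 1.182 + 0.3598 + 0.14518 = 36.913 ft²·°F·h/BTU
Q = A·ΔT/R = 1482 × 66.88 / 36.913 = 2685.1 BTU/h

2685 BTU/h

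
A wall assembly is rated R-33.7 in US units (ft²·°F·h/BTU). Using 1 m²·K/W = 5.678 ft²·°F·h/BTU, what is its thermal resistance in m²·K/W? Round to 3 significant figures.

R_SI = 33.7/5.678 = 5.935

5.94 m²·K/W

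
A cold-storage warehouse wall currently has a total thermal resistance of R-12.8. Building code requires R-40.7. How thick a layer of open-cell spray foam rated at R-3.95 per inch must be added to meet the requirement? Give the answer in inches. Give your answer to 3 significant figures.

7.06 in

ΔR = 40.7 − 12.8 = 27.9 ft²·°F·h/BTU
L = ΔR / (R/in) = 27.9/3.95 = 7.063 in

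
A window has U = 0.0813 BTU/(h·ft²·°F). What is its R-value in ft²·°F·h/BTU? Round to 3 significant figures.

R = 1/U = 1/0.0813 = 12.3

12.3 ft²·°F·h/BTU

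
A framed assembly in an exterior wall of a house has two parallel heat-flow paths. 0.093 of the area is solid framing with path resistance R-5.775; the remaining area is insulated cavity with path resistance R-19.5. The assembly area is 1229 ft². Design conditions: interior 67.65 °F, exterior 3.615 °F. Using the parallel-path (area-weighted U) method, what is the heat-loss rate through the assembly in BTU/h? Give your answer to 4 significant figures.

4928 BTU/h

U_eff = 0.907/19.5 + 0.093/5.775 = 0.046513 + 0.016104 = 0.062617
R_eff = 1/U_eff = 15.97 ft²·°F·h/BTU
Q = 1229 × (67.65 − 3.615) / 15.97 = 4927.9 BTU/h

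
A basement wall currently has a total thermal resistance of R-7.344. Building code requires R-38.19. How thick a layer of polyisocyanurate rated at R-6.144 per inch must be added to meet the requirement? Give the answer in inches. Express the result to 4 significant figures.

ΔR = 38.19 − 7.344 = 30.846 ft²·°F·h/BTU
L = ΔR / (R/in) = 30.846/6.144 = 5.0205 in

5.021 in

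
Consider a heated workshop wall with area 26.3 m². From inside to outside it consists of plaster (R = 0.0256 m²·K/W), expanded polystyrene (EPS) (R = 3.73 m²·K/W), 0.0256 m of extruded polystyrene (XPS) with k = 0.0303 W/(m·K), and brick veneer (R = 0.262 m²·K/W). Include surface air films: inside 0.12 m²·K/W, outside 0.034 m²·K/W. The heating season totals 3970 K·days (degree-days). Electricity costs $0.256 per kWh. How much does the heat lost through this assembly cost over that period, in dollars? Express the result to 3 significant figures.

128 dollars

0.0256/0.0303 = 0.8449
R_total = 0.12 + 0.0256 + 3.73 + 0.8449 + 0.262 + 0.034 = 5.016 m²·K/W
E = A × HDD × 24 / R / 1000 = 26.3 × 3970 × 24 / 5.016 / 1000 = 499.5 kWh
Cost = 499.5 × 0.256 = $127.9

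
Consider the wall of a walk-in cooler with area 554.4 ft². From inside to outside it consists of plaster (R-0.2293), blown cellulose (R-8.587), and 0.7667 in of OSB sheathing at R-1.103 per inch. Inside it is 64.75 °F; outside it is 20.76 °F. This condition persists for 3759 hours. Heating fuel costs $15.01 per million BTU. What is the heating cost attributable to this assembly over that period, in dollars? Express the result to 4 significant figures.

142.4 dollars

0.7667 × 1.103 = 0.84567
R_total = 0.2293 + 8.587 + 0.84567 = 9.662 ft²·°F·h/BTU
Q = 554.4 × (64.75 − 20.76) / 9.662 = 2524.1 BTU/h
E = 2524.1 × 3759 = 9488200 BTU
Cost = 9488200/10⁶ × 15.01 = $142.42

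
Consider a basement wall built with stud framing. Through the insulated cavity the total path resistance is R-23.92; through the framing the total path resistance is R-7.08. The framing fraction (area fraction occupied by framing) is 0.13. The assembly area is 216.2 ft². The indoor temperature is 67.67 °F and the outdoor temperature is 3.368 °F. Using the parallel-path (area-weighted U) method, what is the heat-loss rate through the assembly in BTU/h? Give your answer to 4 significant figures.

760.9 BTU/h

U_eff = 0.87/23.92 + 0.13/7.08 = 0.036371 + 0.018362 = 0.054733
R_eff = 1/U_eff = 18.271 ft²·°F·h/BTU
Q = 216.2 × (67.67 − 3.368) / 18.271 = 760.9 BTU/h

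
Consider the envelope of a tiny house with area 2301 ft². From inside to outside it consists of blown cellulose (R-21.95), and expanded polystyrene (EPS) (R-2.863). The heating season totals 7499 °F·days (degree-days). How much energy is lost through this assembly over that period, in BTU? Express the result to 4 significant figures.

16690000 BTU

R_total = 21.95 + 2.863 = 24.813 ft²·°F·h/BTU
E = A × HDD × 24 / R = 2301 × 7499 × 24 / 24.813 = 16690000 BTU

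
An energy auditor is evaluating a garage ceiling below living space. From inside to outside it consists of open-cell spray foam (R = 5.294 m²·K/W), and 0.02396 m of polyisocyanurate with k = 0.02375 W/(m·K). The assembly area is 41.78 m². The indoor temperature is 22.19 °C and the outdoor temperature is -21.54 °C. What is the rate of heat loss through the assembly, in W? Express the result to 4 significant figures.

289.9 W

0.02396/0.02375 = 1.0088
R_total = 5.294 + 1.0088 = 6.3028 m²·K/W
Q = A·ΔT/R = 41.78 × (22.19 − (-21.54)) / 6.3028 = 289.88 W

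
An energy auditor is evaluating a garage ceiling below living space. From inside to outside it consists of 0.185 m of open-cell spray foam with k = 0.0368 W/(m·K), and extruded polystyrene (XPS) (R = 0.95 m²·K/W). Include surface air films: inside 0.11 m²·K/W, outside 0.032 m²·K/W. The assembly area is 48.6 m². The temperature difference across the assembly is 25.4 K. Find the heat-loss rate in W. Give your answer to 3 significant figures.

0.185/0.0368 = 5.027
R_total = 0.11 + 5.027 + 0.95 + 0.032 = 6.119 m²·K/W
Q = A·ΔT/R = 48.6 × 25.4 / 6.119 = 201.7 W

202 W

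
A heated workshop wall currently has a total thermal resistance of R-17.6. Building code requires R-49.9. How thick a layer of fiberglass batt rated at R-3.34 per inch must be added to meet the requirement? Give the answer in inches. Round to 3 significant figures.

ΔR = 49.9 − 17.6 = 32.3 ft²·°F·h/BTU
L = ΔR / (R/in) = 32.3/3.34 = 9.671 in

9.67 in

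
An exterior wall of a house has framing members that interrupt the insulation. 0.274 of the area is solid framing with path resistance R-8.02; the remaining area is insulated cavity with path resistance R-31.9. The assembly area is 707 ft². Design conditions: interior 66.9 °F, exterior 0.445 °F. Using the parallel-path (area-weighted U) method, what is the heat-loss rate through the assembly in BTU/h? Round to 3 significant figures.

2670 BTU/h

U_eff = 0.726/31.9 + 0.274/8.02 = 0.02276 + 0.03416 = 0.05692
R_eff = 1/U_eff = 17.57 ft²·°F·h/BTU
Q = 707 × (66.9 − 0.445) / 17.57 = 2674 BTU/h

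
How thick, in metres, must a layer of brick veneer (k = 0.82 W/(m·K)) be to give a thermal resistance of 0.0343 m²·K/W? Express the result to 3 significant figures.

L = R·k = 0.0343 × 0.82 = 0.02813 m

0.0281 m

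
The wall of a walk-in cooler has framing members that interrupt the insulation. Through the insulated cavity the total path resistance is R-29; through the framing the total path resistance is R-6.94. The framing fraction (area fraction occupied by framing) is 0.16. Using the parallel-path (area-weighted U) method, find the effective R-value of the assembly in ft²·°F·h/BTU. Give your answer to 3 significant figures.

19.2 ft²·°F·h/BTU

U_eff = 0.84/29 + 0.16/6.94 = 0.02897 + 0.02305 = 0.05202
R_eff = 1/U_eff = 19.22 ft²·°F·h/BTU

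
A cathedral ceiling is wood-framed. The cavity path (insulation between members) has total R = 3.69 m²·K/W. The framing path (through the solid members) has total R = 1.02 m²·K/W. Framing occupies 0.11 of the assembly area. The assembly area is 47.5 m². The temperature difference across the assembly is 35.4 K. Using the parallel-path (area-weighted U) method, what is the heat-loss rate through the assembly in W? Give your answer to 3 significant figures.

587 W

U_eff = 0.89/3.69 + 0.11/1.02 = 0.2412 + 0.1078 = 0.349
R_eff = 1/U_eff = 2.865 m²·K/W
Q = 47.5 × 35.4 / 2.865 = 586.9 W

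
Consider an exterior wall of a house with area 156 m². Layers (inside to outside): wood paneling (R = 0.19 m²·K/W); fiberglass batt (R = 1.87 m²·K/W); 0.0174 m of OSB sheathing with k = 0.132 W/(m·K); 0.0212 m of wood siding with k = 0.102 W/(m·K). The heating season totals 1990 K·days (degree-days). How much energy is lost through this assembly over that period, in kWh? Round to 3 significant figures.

3100 kWh

0.0174/0.132 = 0.1318
0.0212/0.102 = 0.2078
R_total = 0.19 + 1.87 + 0.1318 + 0.2078 = 2.4 m²·K/W
E = A × HDD × 24 / R / 1000 = 156 × 1990 × 24 / 2.4 / 1000 = 3105 kWh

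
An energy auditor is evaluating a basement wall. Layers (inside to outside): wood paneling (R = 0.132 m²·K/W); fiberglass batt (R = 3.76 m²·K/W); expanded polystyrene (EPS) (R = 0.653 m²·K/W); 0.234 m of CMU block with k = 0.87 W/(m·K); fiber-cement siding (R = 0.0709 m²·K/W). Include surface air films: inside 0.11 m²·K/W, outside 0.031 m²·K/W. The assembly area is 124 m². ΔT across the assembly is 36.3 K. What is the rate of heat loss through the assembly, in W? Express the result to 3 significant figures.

0.234/0.87 = 0.269
R_total = 0.11 + 0.132 + 3.76 + 0.653 + 0.269 + 0.0709 + 0.031 = 5.026 m²·K/W
Q = A·ΔT/R = 124 × 36.3 / 5.026 = 895.6 W

896 W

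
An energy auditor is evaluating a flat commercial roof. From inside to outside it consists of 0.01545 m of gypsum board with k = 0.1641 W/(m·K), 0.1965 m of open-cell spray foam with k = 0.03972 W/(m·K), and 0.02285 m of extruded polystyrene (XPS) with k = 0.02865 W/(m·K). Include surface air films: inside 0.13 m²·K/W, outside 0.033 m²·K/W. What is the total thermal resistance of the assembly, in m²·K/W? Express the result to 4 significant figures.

0.01545/0.1641 = 0.09415
0.1965/0.03972 = 4.9471
0.02285/0.02865 = 0.79756
R_total = 0.13 + 0.09415 + 4.9471 + 0.79756 + 0.033 = 6.0018 m²·K/W

6.002 m²·K/W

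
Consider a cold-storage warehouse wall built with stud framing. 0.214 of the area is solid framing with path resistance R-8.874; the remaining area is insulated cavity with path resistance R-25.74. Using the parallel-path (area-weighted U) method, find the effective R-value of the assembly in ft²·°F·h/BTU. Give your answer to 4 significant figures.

U_eff = 0.786/25.74 + 0.214/8.874 = 0.030536 + 0.024115 = 0.054652
R_eff = 1/U_eff = 18.298 ft²·°F·h/BTU

18.30 ft²·°F·h/BTU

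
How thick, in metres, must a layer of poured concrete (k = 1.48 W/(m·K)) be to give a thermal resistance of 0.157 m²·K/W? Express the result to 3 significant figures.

L = R·k = 0.157 × 1.48 = 0.2324 m

0.232 m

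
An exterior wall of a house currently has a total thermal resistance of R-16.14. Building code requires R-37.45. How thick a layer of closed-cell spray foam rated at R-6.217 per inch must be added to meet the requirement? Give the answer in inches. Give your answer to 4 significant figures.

3.428 in

ΔR = 37.45 − 16.14 = 21.31 ft²·°F·h/BTU
L = ΔR / (R/in) = 21.31/6.217 = 3.4277 in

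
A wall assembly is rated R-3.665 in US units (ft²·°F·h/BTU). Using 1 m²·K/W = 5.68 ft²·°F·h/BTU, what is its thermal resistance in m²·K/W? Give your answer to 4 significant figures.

0.6452 m²·K/W

R_SI = 3.665/5.68 = 0.64525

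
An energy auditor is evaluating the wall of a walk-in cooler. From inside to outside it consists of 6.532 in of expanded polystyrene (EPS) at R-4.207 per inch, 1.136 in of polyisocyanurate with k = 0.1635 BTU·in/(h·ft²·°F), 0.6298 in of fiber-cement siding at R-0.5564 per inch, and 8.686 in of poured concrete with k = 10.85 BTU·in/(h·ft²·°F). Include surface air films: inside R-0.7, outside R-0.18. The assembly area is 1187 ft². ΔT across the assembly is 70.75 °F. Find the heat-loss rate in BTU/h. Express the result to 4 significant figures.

2303 BTU/h

6.532 × 4.207 = 27.48
1.136/0.1635 = 6.948
0.6298 × 0.5564 = 0.35042
8.686/10.85 = 0.80055
R_total = 0.7 + 27.48 + 6.948 + 0.35042 + 0.80055 + 0.18 = 36.459 ft²·°F·h/BTU
Q = A·ΔT/R = 1187 × 70.75 / 36.459 = 2303.4 BTU/h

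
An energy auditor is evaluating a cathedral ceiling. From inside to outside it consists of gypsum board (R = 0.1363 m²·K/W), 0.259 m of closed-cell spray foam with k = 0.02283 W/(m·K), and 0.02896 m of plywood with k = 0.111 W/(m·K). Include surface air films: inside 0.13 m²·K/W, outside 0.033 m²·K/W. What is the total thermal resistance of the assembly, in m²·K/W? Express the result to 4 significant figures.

11.90 m²·K/W

0.259/0.02283 = 11.345
0.02896/0.111 = 0.2609
R_total = 0.13 + 0.1363 + 11.345 + 0.2609 + 0.033 = 11.905 m²·K/W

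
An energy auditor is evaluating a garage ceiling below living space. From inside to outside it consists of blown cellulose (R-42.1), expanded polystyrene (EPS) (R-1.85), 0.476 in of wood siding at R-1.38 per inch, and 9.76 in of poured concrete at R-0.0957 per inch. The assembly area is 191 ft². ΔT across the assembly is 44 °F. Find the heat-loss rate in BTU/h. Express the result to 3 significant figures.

0.476 × 1.38 = 0.6569
9.76 × 0.0957 = 0.934
R_total = 42.1 + 1.85 + 0.6569 + 0.934 = 45.54 ft²·°F·h/BTU
Q = A·ΔT/R = 191 × 44 / 45.54 = 184.5 BTU/h

185 BTU/h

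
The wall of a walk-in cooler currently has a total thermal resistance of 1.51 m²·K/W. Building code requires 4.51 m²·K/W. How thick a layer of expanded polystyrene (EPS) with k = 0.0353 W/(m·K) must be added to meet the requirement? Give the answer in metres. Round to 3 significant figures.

0.106 m

ΔR = 4.51 − 1.51 = 3 m²·K/W
L = ΔR × k = 3 × 0.0353 = 0.1059 m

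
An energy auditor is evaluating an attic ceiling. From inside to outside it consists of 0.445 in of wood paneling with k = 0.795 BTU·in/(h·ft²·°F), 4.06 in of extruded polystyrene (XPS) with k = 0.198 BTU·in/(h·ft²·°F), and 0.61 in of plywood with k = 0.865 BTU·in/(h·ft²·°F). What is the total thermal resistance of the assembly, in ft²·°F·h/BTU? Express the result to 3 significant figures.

21.8 ft²·°F·h/BTU

0.445/0.795 = 0.5597
4.06/0.198 = 20.51
0.61/0.865 = 0.7052
R_total = 0.5597 + 20.51 + 0.7052 = 21.77 ft²·°F·h/BTU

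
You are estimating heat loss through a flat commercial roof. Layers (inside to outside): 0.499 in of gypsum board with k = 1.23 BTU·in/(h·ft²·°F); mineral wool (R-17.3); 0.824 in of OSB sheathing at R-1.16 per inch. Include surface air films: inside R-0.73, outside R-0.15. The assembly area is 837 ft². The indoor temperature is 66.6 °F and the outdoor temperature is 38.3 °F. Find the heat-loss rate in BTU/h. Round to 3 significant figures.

1210 BTU/h

0.499/1.23 = 0.4057
0.824 × 1.16 = 0.9558
R_total = 0.73 + 0.4057 + 17.3 + 0.9558 + 0.15 = 19.54 ft²·°F·h/BTU
Q = A·ΔT/R = 837 × (66.6 − 38.3) / 19.54 = 1212 BTU/h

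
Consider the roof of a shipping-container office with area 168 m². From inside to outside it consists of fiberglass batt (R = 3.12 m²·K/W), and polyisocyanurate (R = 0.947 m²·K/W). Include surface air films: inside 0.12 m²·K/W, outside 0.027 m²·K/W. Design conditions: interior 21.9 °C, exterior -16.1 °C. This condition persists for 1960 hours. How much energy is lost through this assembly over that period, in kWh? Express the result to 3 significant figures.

2970 kWh

R_total = 0.12 + 3.12 + 0.947 + 0.027 = 4.214 m²·K/W
Q = 168 × (21.9 − (-16.1)) / 4.214 = 1515 W
E = 1515 W × 1960 h / 1000 = 2969 kWh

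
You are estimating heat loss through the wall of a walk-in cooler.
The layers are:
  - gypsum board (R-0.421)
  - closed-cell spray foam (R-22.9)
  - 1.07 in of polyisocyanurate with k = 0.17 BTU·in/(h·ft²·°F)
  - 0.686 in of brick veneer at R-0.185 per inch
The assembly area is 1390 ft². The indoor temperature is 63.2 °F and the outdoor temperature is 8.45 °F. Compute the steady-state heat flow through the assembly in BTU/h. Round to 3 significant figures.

1.07/0.17 = 6.294
0.686 × 0.185 = 0.1269
R_total = 0.421 + 22.9 + 6.294 + 0.1269 = 29.74 ft²·°F·h/BTU
Q = A·ΔT/R = 1390 × (63.2 − 8.45) / 29.74 = 2559 BTU/h

2560 BTU/h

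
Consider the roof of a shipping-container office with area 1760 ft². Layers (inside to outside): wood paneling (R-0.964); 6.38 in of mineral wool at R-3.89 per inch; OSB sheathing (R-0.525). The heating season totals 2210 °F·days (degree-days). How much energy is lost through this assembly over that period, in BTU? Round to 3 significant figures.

3550000 BTU

6.38 × 3.89 = 24.82
R_total = 0.964 + 24.82 + 0.525 = 26.31 ft²·°F·h/BTU
E = A × HDD × 24 / R = 1760 × 2210 × 24 / 26.31 = 3548000 BTU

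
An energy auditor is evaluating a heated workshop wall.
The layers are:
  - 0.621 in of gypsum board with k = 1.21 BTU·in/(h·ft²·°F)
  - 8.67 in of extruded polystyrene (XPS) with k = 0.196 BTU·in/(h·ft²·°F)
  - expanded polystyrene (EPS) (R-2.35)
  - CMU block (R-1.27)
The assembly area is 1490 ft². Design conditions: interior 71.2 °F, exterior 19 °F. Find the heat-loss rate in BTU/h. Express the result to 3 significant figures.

1610 BTU/h

0.621/1.21 = 0.5132
8.67/0.196 = 44.23
R_total = 0.5132 + 44.23 + 2.35 + 1.27 = 48.37 ft²·°F·h/BTU
Q = A·ΔT/R = 1490 × (71.2 − 19) / 48.37 = 1608 BTU/h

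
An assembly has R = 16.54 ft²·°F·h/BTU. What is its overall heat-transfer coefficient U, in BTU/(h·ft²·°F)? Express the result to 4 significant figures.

0.06046 BTU/(h·ft²·°F)

U = 1/R = 1/16.54 = 0.060459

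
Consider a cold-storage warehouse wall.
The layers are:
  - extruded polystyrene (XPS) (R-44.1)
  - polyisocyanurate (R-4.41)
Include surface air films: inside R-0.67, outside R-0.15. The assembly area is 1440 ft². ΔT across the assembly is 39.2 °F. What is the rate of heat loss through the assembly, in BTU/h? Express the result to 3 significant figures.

R_total = 0.67 + 44.1 + 4.41 + 0.15 = 49.33 ft²·°F·h/BTU
Q = A·ΔT/R = 1440 × 39.2 / 49.33 = 1144 BTU/h

1140 BTU/h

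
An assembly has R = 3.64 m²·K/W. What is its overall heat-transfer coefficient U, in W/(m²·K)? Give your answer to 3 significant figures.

0.275 W/(m²·K)

U = 1/R = 1/3.64 = 0.2747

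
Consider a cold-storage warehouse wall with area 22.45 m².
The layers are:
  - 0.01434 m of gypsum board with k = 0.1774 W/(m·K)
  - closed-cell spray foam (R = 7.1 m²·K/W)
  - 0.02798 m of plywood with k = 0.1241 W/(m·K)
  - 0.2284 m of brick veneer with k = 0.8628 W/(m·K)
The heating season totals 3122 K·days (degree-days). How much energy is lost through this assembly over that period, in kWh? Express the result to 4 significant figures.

0.01434/0.1774 = 0.080834
0.02798/0.1241 = 0.22546
0.2284/0.8628 = 0.26472
R_total = 0.080834 + 7.1 + 0.22546 + 0.26472 = 7.671 m²·K/W
E = A × HDD × 24 / R / 1000 = 22.45 × 3122 × 24 / 7.671 / 1000 = 219.28 kWh

219.3 kWh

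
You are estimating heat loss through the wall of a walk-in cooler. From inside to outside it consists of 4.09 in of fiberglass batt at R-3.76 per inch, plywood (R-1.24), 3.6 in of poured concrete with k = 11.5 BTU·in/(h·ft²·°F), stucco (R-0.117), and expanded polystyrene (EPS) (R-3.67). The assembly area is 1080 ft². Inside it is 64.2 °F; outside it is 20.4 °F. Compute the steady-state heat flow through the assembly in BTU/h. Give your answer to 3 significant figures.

2280 BTU/h

4.09 × 3.76 = 15.38
3.6/11.5 = 0.313
R_total = 15.38 + 1.24 + 0.313 + 0.117 + 3.67 = 20.72 ft²·°F·h/BTU
Q = A·ΔT/R = 1080 × (64.2 − 20.4) / 20.72 = 2283 BTU/h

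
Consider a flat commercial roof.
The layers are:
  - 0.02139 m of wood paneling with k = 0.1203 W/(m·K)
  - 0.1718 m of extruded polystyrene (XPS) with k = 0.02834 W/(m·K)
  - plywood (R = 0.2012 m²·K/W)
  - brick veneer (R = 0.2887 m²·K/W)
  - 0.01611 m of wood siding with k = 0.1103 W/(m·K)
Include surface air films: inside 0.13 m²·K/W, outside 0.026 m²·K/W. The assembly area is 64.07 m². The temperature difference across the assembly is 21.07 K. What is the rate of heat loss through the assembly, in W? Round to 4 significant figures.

0.02139/0.1203 = 0.17781
0.1718/0.02834 = 6.0621
0.01611/0.1103 = 0.14606
R_total = 0.13 + 0.17781 + 6.0621 + 0.2012 + 0.2887 + 0.14606 + 0.026 = 7.0319 m²·K/W
Q = A·ΔT/R = 64.07 × 21.07 / 7.0319 = 191.98 W

192.0 W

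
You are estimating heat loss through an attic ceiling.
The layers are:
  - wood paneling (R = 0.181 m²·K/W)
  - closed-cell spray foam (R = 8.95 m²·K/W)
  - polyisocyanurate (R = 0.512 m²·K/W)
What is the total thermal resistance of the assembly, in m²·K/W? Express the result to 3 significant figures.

9.64 m²·K/W

R_total = 0.181 + 8.95 + 0.512 = 9.643 m²·K/W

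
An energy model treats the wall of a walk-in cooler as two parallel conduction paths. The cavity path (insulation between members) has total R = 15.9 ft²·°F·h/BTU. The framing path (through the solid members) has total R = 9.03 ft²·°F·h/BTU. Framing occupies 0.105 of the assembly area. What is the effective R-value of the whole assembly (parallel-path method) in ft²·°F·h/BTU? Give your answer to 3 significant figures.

U_eff = 0.895/15.9 + 0.105/9.03 = 0.05629 + 0.01163 = 0.06792
R_eff = 1/U_eff = 14.72 ft²·°F·h/BTU

14.7 ft²·°F·h/BTU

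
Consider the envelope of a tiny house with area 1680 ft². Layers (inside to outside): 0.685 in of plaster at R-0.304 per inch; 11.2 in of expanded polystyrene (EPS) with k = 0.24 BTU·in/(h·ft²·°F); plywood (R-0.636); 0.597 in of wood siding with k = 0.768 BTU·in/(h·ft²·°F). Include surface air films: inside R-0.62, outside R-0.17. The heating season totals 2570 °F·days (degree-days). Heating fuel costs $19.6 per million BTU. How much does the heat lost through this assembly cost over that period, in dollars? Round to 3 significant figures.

41.4 dollars

0.685 × 0.304 = 0.2082
11.2/0.24 = 46.67
0.597/0.768 = 0.7773
R_total = 0.62 + 0.2082 + 46.67 + 0.636 + 0.7773 + 0.17 = 49.08 ft²·°F·h/BTU
E = A × HDD × 24 / R = 1680 × 2570 × 24 / 49.08 = 2111000 BTU
Cost = 2111000/10⁶ × 19.6 = $41.38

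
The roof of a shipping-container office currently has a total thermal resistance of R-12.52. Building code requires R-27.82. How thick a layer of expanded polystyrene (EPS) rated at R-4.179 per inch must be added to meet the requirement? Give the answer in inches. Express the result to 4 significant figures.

ΔR = 27.82 − 12.52 = 15.3 ft²·°F·h/BTU
L = ΔR / (R/in) = 15.3/4.179 = 3.6612 in

3.661 in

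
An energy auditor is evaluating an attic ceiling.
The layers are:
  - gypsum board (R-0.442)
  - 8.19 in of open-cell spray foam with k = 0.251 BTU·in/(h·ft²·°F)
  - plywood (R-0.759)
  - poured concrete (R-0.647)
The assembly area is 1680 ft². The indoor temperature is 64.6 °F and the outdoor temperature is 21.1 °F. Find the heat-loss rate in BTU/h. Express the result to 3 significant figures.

2120 BTU/h

8.19/0.251 = 32.63
R_total = 0.442 + 32.63 + 0.759 + 0.647 = 34.48 ft²·°F·h/BTU
Q = A·ΔT/R = 1680 × (64.6 − 21.1) / 34.48 = 2120 BTU/h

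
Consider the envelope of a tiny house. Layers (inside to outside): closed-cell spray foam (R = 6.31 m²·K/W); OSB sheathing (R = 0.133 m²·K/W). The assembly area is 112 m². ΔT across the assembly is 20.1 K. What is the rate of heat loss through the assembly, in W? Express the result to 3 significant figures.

349 W

R_total = 6.31 + 0.133 = 6.443 m²·K/W
Q = A·ΔT/R = 112 × 20.1 / 6.443 = 349.4 W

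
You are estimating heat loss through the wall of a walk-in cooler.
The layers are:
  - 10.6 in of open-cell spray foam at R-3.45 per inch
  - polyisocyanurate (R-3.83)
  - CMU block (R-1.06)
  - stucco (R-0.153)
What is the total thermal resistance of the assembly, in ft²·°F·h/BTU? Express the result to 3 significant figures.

10.6 × 3.45 = 36.57
R_total = 36.57 + 3.83 + 1.06 + 0.153 = 41.61 ft²·°F·h/BTU

41.6 ft²·°F·h/BTU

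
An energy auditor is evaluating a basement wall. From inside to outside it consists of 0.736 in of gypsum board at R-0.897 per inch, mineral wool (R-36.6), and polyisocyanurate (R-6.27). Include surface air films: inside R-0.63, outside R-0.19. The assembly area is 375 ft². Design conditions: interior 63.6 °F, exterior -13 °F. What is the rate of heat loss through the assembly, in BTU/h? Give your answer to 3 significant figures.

648 BTU/h

0.736 × 0.897 = 0.6602
R_total = 0.63 + 0.6602 + 36.6 + 6.27 + 0.19 = 44.35 ft²·°F·h/BTU
Q = A·ΔT/R = 375 × (63.6 − (-13)) / 44.35 = 647.7 BTU/h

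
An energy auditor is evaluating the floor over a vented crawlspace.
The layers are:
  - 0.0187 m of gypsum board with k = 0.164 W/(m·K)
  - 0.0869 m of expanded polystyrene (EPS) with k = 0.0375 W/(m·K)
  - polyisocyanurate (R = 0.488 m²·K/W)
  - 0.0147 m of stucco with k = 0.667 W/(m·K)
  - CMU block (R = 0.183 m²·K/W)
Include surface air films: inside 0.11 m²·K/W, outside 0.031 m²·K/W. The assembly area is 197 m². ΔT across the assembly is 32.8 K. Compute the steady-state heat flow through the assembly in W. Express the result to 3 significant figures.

0.0187/0.164 = 0.114
0.0869/0.0375 = 2.317
0.0147/0.667 = 0.02204
R_total = 0.11 + 0.114 + 2.317 + 0.488 + 0.02204 + 0.183 + 0.031 = 3.265 m²·K/W
Q = A·ΔT/R = 197 × 32.8 / 3.265 = 1979 W

1980 W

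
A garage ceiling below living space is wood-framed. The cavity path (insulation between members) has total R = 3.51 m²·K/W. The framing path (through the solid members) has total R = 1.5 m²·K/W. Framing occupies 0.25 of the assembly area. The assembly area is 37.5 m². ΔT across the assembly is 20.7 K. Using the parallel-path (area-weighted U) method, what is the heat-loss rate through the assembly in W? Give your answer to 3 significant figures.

295 W

U_eff = 0.75/3.51 + 0.25/1.5 = 0.2137 + 0.1667 = 0.3803
R_eff = 1/U_eff = 2.629 m²·K/W
Q = 37.5 × 20.7 / 2.629 = 295.2 W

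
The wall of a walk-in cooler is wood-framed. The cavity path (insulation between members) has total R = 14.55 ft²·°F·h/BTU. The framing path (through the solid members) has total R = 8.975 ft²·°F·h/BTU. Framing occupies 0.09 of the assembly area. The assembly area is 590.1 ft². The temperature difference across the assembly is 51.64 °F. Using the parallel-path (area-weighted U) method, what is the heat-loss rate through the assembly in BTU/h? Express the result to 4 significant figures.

2211 BTU/h

U_eff = 0.91/14.55 + 0.09/8.975 = 0.062543 + 0.010028 = 0.072571
R_eff = 1/U_eff = 13.78 ft²·°F·h/BTU
Q = 590.1 × 51.64 / 13.78 = 2211.4 BTU/h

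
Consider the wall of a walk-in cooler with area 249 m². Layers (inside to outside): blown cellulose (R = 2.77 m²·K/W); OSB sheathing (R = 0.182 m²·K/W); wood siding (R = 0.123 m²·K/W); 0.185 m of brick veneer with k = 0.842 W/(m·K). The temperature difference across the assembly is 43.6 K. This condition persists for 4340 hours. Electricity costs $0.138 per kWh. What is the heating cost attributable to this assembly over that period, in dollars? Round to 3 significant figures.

1970 dollars

0.185/0.842 = 0.2197
R_total = 2.77 + 0.182 + 0.123 + 0.2197 = 3.295 m²·K/W
Q = 249 × 43.6 / 3.295 = 3295 W
E = 3295 W × 4340 h / 1000 = 14300 kWh
Cost = 14300 × 0.138 = $1973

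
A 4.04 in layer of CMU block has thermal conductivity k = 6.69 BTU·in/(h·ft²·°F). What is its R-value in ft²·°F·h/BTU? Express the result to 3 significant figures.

R = L/k = 4.04/6.69 = 0.6039 ft²·°F·h/BTU

0.604 ft²·°F·h/BTU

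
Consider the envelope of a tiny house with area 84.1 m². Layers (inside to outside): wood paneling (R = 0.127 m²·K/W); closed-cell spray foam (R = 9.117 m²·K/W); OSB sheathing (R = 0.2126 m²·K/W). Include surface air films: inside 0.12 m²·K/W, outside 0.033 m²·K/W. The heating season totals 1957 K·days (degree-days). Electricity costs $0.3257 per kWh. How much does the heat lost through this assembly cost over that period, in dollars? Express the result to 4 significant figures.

133.9 dollars

R_total = 0.12 + 0.127 + 9.117 + 0.2126 + 0.033 = 9.6096 m²·K/W
E = A × HDD × 24 / R / 1000 = 84.1 × 1957 × 24 / 9.6096 / 1000 = 411.05 kWh
Cost = 411.05 × 0.3257 = $133.88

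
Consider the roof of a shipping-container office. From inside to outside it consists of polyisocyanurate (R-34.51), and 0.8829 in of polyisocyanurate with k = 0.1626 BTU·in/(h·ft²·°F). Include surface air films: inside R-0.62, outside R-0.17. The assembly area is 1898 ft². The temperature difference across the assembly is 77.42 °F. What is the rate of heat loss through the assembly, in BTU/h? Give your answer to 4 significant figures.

3608 BTU/h

0.8829/0.1626 = 5.4299
R_total = 0.62 + 34.51 + 5.4299 + 0.17 = 40.73 ft²·°F·h/BTU
Q = A·ΔT/R = 1898 × 77.42 / 40.73 = 3607.7 BTU/h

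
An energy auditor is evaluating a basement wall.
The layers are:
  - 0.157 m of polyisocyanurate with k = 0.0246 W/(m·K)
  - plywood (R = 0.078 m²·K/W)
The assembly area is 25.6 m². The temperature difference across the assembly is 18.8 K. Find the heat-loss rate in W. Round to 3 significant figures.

74.5 W

0.157/0.0246 = 6.382
R_total = 6.382 + 0.078 = 6.46 m²·K/W
Q = A·ΔT/R = 25.6 × 18.8 / 6.46 = 74.5 W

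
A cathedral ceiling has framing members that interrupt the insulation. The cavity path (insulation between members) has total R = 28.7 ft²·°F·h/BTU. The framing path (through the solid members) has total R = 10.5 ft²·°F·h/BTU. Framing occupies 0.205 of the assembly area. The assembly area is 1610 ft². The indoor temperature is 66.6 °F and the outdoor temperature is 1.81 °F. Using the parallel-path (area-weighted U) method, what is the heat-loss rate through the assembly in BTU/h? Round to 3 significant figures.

4930 BTU/h

U_eff = 0.795/28.7 + 0.205/10.5 = 0.0277 + 0.01952 = 0.04722
R_eff = 1/U_eff = 21.18 ft²·°F·h/BTU
Q = 1610 × (66.6 − 1.81) / 21.18 = 4926 BTU/h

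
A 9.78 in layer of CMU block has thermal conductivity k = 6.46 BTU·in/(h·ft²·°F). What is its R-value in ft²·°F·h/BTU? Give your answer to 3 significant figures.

R = L/k = 9.78/6.46 = 1.514 ft²·°F·h/BTU

1.51 ft²·°F·h/BTU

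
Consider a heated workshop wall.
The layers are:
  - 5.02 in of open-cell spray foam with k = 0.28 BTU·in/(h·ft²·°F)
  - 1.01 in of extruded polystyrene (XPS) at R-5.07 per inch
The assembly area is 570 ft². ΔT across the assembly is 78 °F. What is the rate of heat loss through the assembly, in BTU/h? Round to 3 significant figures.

1930 BTU/h

5.02/0.28 = 17.93
1.01 × 5.07 = 5.121
R_total = 17.93 + 5.121 = 23.05 ft²·°F·h/BTU
Q = A·ΔT/R = 570 × 78 / 23.05 = 1929 BTU/h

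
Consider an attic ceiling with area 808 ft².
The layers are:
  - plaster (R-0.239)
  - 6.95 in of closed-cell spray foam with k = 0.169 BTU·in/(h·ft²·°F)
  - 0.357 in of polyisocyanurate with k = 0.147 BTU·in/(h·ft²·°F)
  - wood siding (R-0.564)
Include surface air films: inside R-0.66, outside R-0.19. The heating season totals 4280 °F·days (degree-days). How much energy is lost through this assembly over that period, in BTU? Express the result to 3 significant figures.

6.95/0.169 = 41.12
0.357/0.147 = 2.429
R_total = 0.66 + 0.239 + 41.12 + 2.429 + 0.564 + 0.19 = 45.21 ft²·°F·h/BTU
E = A × HDD × 24 / R = 808 × 4280 × 24 / 45.21 = 1836000 BTU

1840000 BTU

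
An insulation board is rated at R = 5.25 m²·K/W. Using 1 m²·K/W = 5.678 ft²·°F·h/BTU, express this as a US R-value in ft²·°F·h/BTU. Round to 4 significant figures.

R_US = 5.25 × 5.678 = 29.809

29.81 ft²·°F·h/BTU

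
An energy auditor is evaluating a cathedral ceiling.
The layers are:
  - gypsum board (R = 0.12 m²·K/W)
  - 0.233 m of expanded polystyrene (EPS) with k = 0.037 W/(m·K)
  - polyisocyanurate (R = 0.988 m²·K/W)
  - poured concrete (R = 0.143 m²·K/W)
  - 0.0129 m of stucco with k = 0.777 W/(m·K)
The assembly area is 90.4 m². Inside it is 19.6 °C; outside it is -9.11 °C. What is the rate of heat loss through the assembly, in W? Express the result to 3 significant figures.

343 W

0.233/0.037 = 6.297
0.0129/0.777 = 0.0166
R_total = 0.12 + 6.297 + 0.988 + 0.143 + 0.0166 = 7.565 m²·K/W
Q = A·ΔT/R = 90.4 × (19.6 − (-9.11)) / 7.565 = 343.1 W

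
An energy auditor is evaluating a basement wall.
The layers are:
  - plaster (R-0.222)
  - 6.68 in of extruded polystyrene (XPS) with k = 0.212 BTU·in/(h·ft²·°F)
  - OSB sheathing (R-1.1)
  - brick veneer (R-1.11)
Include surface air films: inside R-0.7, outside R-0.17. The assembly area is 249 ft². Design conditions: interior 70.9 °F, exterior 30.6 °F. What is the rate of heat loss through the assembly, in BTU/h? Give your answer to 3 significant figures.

6.68/0.212 = 31.51
R_total = 0.7 + 0.222 + 31.51 + 1.1 + 1.11 + 0.17 = 34.81 ft²·°F·h/BTU
Q = A·ΔT/R = 249 × (70.9 − 30.6) / 34.81 = 288.3 BTU/h

288 BTU/h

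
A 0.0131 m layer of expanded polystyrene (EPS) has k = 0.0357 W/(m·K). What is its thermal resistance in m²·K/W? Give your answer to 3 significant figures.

0.367 m²·K/W

R = L/k = 0.0131/0.0357 = 0.3669 m²·K/W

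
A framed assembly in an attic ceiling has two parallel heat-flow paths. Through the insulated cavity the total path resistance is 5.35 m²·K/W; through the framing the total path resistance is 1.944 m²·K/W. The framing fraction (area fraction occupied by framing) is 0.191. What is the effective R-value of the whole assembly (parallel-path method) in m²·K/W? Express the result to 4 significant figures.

4.009 m²·K/W

U_eff = 0.809/5.35 + 0.191/1.944 = 0.15121 + 0.098251 = 0.24947
R_eff = 1/U_eff = 4.0086 m²·K/W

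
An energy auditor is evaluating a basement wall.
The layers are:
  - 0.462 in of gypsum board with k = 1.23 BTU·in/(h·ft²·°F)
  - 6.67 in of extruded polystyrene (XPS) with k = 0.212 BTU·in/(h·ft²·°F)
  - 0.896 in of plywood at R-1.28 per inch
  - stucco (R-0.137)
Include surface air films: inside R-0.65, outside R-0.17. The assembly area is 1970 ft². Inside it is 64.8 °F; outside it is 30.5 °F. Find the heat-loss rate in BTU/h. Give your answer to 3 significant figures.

1990 BTU/h

0.462/1.23 = 0.3756
6.67/0.212 = 31.46
0.896 × 1.28 = 1.147
R_total = 0.65 + 0.3756 + 31.46 + 1.147 + 0.137 + 0.17 = 33.94 ft²·°F·h/BTU
Q = A·ΔT/R = 1970 × (64.8 − 30.5) / 33.94 = 1991 BTU/h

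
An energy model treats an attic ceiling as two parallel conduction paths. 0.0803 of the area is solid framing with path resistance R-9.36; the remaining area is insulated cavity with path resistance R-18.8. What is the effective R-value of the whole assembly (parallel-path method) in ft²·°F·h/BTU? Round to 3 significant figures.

U_eff = 0.9197/18.8 + 0.0803/9.36 = 0.04892 + 0.008579 = 0.0575
R_eff = 1/U_eff = 17.39 ft²·°F·h/BTU

17.4 ft²·°F·h/BTU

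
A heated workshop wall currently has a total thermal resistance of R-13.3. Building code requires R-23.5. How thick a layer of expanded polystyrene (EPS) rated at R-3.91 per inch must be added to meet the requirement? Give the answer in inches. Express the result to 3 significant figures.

ΔR = 23.5 − 13.3 = 10.2 ft²·°F·h/BTU
L = ΔR / (R/in) = 10.2/3.91 = 2.609 in

2.61 in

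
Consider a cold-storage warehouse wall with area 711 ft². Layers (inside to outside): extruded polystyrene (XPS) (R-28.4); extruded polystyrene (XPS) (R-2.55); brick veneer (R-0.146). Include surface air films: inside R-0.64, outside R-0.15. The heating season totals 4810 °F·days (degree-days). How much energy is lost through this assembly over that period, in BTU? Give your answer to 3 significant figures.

R_total = 0.64 + 28.4 + 2.55 + 0.146 + 0.15 = 31.89 ft²·°F·h/BTU
E = A × HDD × 24 / R = 711 × 4810 × 24 / 31.89 = 2574000 BTU

2570000 BTU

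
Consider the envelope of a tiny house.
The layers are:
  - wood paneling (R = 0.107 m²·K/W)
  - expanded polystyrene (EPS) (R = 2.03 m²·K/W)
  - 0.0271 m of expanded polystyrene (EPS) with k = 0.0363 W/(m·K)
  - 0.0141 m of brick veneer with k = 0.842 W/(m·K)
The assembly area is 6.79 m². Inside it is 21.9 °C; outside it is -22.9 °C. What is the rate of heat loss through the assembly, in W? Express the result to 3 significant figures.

0.0271/0.0363 = 0.7466
0.0141/0.842 = 0.01675
R_total = 0.107 + 2.03 + 0.7466 + 0.01675 = 2.9 m²·K/W
Q = A·ΔT/R = 6.79 × (21.9 − (-22.9)) / 2.9 = 104.9 W

105 W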